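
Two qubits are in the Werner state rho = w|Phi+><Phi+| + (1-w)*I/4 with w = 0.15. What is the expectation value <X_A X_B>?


|Phi+> = (|00> + |11>)/sqrt(2)
For the pure Bell state, <X_A X_B> = +1 (Bell-state Pauli correlator).
The maximally-mixed part I/4 has tr(I/4 * P tensor P) = 0 for any traceless Pauli P.
So <X_A X_B>_rho = w * (+1) + (1 - w) * 0
= 0.15 * (+1)
= 0.1500

0.1500


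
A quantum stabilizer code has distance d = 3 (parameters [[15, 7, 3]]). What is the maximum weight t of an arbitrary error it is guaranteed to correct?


Code parameters: [[15, 7, 3]], distance d = 3.
Number of correctable errors = floor((d-1)/2)
= floor((3 - 1)/2)
= floor(2/2)
= 1

1


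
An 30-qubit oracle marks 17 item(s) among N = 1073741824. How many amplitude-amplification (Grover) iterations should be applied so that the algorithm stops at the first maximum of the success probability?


After j Grover iterations the success probability is P(j) = sin^2((2j+1)*theta), where sin(theta) = sqrt(k/N).
N = 2^30 = 1073741824, k = 17
sin(theta) = sqrt(k/N) = 0.000125827198
theta = arcsin(sqrt(k/N)) = 0.0001258271984 rad
P(j) reaches its first maximum when (2j+1)*theta is as close as possible to pi/2, i.e. j = round(pi/(4*theta) - 1/2).
pi/(4*theta) - 1/2 = 6241.3791
(For comparison, the common estimate pi/4 * sqrt(N/k) = 6241.8791; the exact maximiser is used here.)
Optimal iterations = 6241

6241


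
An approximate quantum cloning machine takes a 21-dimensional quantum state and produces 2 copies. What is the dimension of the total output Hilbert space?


Output space = H^(tensor 2) where dim(H) = 21
dim = 21^2
= 441

441


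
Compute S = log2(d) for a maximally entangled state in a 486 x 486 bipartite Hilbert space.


For a maximally entangled state in d x d:
S = log2(d) = log2(486)
= 8.9248

8.9248


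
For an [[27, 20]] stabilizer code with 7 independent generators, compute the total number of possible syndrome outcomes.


Each stabilizer generator gives a binary (+1 or -1) measurement outcome.
With 7 independent generators:
Total syndromes = 2^7
= 128

128


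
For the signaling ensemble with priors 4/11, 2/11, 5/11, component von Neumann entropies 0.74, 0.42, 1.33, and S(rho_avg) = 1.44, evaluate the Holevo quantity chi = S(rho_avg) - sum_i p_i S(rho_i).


chi = S(rho) - sum_i p_i * S(rho_i)
Weighted entropy = 4/11 * 0.74 + 2/11 * 0.42 + 5/11 * 1.33
= 0.9500
chi = 1.44 - 0.9500
= 0.4900

0.4900


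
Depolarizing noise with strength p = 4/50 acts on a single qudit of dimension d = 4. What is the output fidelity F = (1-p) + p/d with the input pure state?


F = (1-p) + p/d
= (1 - 0.0800) + 0.0800/4
= 0.9200 + 0.0200
= 0.9400

0.9400


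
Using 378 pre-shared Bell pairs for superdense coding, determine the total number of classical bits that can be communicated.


Superdense coding allows 2 classical bits per shared entangled pair.
378 pair(s) -> 2 * 378 = 756 classical bits

756


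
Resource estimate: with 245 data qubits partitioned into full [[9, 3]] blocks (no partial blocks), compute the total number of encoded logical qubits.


Each code block uses 9 physical qubits for 3 logical qubit(s).
Number of complete blocks = floor(245 / 9) = 27
Logical qubits = 27 * 3
= 81

81


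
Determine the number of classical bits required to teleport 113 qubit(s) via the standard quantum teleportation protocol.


Quantum teleportation requires 2 classical bits per qubit teleported.
113 qubit(s) -> 2 * 113 = 226 classical bits

226


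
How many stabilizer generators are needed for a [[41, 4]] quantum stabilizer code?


For an [[n,k]] stabilizer code:
Number of stabilizer generators = n - k
= 41 - 4
= 37

37


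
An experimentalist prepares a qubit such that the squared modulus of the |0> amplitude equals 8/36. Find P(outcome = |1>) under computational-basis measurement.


|alpha|^2 = 8/36 = 0.2222
|beta|^2 = 1 - 8/36 = 28/36 = 0.7778
P(|1>) = |beta|^2 = 0.7778

0.7778


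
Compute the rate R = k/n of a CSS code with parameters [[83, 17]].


Code rate R = k/n
= 17/83
= 0.2048

0.2048


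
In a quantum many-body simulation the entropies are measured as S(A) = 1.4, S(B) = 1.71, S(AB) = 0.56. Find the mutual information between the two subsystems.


I(A:B) = S(A) + S(B) - S(AB)
= 1.4 + 1.71 - 0.56
= 2.5500

2.5500


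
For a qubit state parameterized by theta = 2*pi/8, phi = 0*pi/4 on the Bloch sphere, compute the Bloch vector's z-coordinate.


theta = 0.7854, phi = 0.0000
r_z = cos(theta) = 0.7071

0.7071


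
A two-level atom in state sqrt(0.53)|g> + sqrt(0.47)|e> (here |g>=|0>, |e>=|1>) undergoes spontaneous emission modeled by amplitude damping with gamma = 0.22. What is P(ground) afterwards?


For amplitude damping with parameter gamma on state sqrt(a)|0> + sqrt(b)|1>:
alpha^2 = 0.53, beta^2 = 0.47
P(|0>) = alpha^2 + gamma * beta^2
= 0.53 + 0.22 * 0.47
= 0.53 + 0.1034
= 0.6334

0.6334


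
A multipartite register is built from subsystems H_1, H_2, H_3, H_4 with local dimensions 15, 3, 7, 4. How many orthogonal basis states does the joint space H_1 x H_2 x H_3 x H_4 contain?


dim(H_1 x H_2 x H_3 x H_4) = 15 * 3 * 7 * 4
= 45 * 7 * 4
= 315 * 4
= 1260

1260


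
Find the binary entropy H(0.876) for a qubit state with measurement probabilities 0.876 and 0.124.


S = -p*log2(p) - (1-p)*log2(1-p)
p = 0.8760, 1-p = 0.1240
= -0.8760 * log2(0.8760) - 0.1240 * log2(0.1240)
= -(-0.1673) - (-0.3734)
= 0.5408

0.5408


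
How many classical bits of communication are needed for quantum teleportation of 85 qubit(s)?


Quantum teleportation requires 2 classical bits per qubit teleported.
85 qubit(s) -> 2 * 85 = 170 classical bits

170


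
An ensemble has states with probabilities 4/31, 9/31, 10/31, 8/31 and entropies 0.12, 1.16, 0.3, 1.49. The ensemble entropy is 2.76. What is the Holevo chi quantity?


chi = S(rho) - sum_i p_i * S(rho_i)
Weighted entropy = 4/31 * 0.12 + 9/31 * 1.16 + 10/31 * 0.3 + 8/31 * 1.49
= 0.8335
chi = 2.76 - 0.8335
= 1.9265

1.9265


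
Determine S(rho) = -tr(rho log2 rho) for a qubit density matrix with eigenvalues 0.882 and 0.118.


S = -p*log2(p) - (1-p)*log2(1-p)
p = 0.8820, 1-p = 0.1180
= -0.8820 * log2(0.8820) - 0.1180 * log2(0.1180)
= -(-0.1598) - (-0.3638)
= 0.5236

0.5236


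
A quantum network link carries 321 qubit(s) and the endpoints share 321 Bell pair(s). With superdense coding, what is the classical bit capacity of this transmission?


Superdense coding allows 2 classical bits per shared entangled pair.
321 pair(s) -> 2 * 321 = 642 classical bits

642


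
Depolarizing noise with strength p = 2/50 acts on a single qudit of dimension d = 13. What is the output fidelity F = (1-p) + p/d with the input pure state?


F = (1-p) + p/d
= (1 - 0.0400) + 0.0400/13
= 0.9600 + 0.0031
= 0.9631

0.9631


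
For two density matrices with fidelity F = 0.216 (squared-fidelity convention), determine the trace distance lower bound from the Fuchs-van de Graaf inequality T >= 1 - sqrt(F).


Fuchs-van de Graaf (squared-fidelity convention): 1 - sqrt(F) <= T <= sqrt(1 - F).
Lower bound: T >= 1 - sqrt(F)
sqrt(F) = sqrt(0.216) = 0.4648
T >= 1 - 0.4648
T >= 0.5352

0.5352


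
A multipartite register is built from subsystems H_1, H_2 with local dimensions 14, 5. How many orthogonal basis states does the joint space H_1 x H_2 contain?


dim(H_1 x H_2) = 14 * 5
= 70

70


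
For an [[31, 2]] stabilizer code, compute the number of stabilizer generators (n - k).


For an [[n,k]] stabilizer code:
Number of stabilizer generators = n - k
= 31 - 2
= 29

29


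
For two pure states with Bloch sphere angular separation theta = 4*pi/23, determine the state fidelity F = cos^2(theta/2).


For states separated by angle theta on Bloch sphere:
F = cos^2(theta/2)
theta = 4*pi/23 = 0.5464
theta/2 = 0.2732
cos(theta/2) = 0.9629
F = 0.9272

0.9272


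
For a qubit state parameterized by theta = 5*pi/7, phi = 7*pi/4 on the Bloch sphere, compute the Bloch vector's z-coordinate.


theta = 2.2440, phi = 5.4978
r_z = cos(theta) = -0.6235

-0.6235


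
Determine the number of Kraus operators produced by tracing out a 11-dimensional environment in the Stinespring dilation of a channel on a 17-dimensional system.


Tracing out the environment in an orthonormal basis {|i>_E} gives Kraus operators K_i = <i|_E U |0>_E.
Number of Kraus operators = dim(H_env) = d_env
= 11

11


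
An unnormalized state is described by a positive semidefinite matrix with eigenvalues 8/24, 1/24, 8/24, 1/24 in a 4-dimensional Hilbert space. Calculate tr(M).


tr(M) = sum of eigenvalues
= 8/24 + 1/24 + 8/24 + 1/24
= 18/24
= 0.7500

0.7500


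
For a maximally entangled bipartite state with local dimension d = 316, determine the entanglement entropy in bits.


For a maximally entangled state in d x d:
S = log2(d) = log2(316)
= 8.3038

8.3038


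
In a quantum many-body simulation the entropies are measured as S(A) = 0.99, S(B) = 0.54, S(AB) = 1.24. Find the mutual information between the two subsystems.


I(A:B) = S(A) + S(B) - S(AB)
= 0.99 + 0.54 - 1.24
= 0.2900

0.2900


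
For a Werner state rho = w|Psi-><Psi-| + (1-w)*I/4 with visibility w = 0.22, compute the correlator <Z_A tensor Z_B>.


|Psi-> = (|01> - |10>)/sqrt(2)
For the pure Bell state, <Z_A Z_B> = -1 (Bell-state Pauli correlator).
The maximally-mixed part I/4 has tr(I/4 * P tensor P) = 0 for any traceless Pauli P.
So <Z_A Z_B>_rho = w * (-1) + (1 - w) * 0
= 0.22 * (-1)
= -0.2200

-0.2200


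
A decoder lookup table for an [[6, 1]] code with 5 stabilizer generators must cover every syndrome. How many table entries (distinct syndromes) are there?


Each stabilizer generator gives a binary (+1 or -1) measurement outcome.
With 5 independent generators:
Total syndromes = 2^5
= 32

32


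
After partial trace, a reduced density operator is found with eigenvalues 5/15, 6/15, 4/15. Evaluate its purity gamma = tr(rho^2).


tr(rho^2) = sum of eigenvalues squared
= (5/15)^2 + (6/15)^2 + (4/15)^2
= (25 + 36 + 16) / 225
= 77/225
= 0.3422

0.3422


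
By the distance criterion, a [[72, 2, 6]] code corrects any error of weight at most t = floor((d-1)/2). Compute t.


Code parameters: [[72, 2, 6]], distance d = 6.
Number of correctable errors = floor((d-1)/2)
= floor((6 - 1)/2)
= floor(5/2)
= 2

2


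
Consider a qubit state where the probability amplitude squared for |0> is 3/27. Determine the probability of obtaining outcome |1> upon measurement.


|alpha|^2 = 3/27 = 0.1111
|beta|^2 = 1 - 3/27 = 24/27 = 0.8889
P(|1>) = |beta|^2 = 0.8889

0.8889


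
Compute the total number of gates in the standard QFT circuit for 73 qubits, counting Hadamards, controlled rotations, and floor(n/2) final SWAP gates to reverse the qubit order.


Hadamard gates: 73
Controlled rotations: n*(n-1)/2 = 73*72/2 = 2628
SWAP gates: floor(n/2) = floor(73/2) = 36
Total = 73 + 2628 + 36
= 2737

2737


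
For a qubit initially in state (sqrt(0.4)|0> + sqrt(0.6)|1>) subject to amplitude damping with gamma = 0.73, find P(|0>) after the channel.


For amplitude damping with parameter gamma on state sqrt(a)|0> + sqrt(b)|1>:
alpha^2 = 0.4, beta^2 = 0.6
P(|0>) = alpha^2 + gamma * beta^2
= 0.4 + 0.73 * 0.6
= 0.4 + 0.4380
= 0.8380

0.8380


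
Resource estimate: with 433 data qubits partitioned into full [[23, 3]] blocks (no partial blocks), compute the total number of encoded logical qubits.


Each code block uses 23 physical qubits for 3 logical qubit(s).
Number of complete blocks = floor(433 / 23) = 18
Logical qubits = 18 * 3
= 54

54


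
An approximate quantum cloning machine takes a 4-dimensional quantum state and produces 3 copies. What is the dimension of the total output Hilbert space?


Output space = H^(tensor 3) where dim(H) = 4
dim = 4^3
= 16 (after 2 factors)
= 64 (after 3 factors)
= 64

64


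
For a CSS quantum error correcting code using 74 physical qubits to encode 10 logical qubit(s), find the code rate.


Code rate R = k/n
= 10/74
= 0.1351

0.1351


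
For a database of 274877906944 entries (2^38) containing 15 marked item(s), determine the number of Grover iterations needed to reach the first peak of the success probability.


After j Grover iterations the success probability is P(j) = sin^2((2j+1)*theta), where sin(theta) = sqrt(k/N).
N = 2^38 = 274877906944, k = 15
sin(theta) = sqrt(k/N) = 7.38712949e-06
theta = arcsin(sqrt(k/N)) = 7.38712949e-06 rad
P(j) reaches its first maximum when (2j+1)*theta is as close as possible to pi/2, i.e. j = round(pi/(4*theta) - 1/2).
pi/(4*theta) - 1/2 = 106319.3045
(For comparison, the common estimate pi/4 * sqrt(N/k) = 106319.8045; the exact maximiser is used here.)
Optimal iterations = 106319

106319


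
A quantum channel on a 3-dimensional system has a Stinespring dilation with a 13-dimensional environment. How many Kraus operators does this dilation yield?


Tracing out the environment in an orthonormal basis {|i>_E} gives Kraus operators K_i = <i|_E U |0>_E.
Number of Kraus operators = dim(H_env) = d_env
= 13

13


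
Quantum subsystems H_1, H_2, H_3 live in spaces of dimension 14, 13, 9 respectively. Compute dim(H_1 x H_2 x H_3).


dim(H_1 x H_2 x H_3) = 14 * 13 * 9
= 182 * 9
= 1638

1638


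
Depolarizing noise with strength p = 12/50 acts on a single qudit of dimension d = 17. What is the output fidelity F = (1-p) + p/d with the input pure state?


F = (1-p) + p/d
= (1 - 0.2400) + 0.2400/17
= 0.7600 + 0.0141
= 0.7741

0.7741


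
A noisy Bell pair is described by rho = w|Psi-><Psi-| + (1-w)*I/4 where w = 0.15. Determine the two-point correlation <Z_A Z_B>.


|Psi-> = (|01> - |10>)/sqrt(2)
For the pure Bell state, <Z_A Z_B> = -1 (Bell-state Pauli correlator).
The maximally-mixed part I/4 has tr(I/4 * P tensor P) = 0 for any traceless Pauli P.
So <Z_A Z_B>_rho = w * (-1) + (1 - w) * 0
= 0.15 * (-1)
= -0.1500

-0.1500


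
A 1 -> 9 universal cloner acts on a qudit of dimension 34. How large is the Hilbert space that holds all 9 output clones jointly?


Output space = H^(tensor 9) where dim(H) = 34
dim = 34^9
= 1156 (after 2 factors)
= 39304 (after 3 factors)
= 1336336 (after 4 factors)
= 45435424 (after 5 factors)
= 1544804416 (after 6 factors)
= 52523350144 (after 7 factors)
= 1785793904896 (after 8 factors)
= 60716992766464 (after 9 factors)
= 60716992766464

60716992766464


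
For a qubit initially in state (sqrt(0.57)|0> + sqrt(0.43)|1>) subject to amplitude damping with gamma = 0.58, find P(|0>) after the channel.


For amplitude damping with parameter gamma on state sqrt(a)|0> + sqrt(b)|1>:
alpha^2 = 0.57, beta^2 = 0.43
P(|0>) = alpha^2 + gamma * beta^2
= 0.57 + 0.58 * 0.43
= 0.57 + 0.2494
= 0.8194

0.8194


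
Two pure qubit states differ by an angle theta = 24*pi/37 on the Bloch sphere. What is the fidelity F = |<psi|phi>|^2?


For states separated by angle theta on Bloch sphere:
F = cos^2(theta/2)
theta = 24*pi/37 = 2.0378
theta/2 = 1.0189
cos(theta/2) = 0.5243
F = 0.2749

0.2749


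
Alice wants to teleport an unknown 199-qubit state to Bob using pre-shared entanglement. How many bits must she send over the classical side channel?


Quantum teleportation requires 2 classical bits per qubit teleported.
199 qubit(s) -> 2 * 199 = 398 classical bits

398


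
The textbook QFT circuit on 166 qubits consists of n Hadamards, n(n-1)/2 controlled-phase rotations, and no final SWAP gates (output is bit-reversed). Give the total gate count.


Hadamard gates: 166
Controlled rotations: n*(n-1)/2 = 166*165/2 = 13695
SWAP gates: 0 (omitted)
Total = 166 + 13695
= 13861

13861


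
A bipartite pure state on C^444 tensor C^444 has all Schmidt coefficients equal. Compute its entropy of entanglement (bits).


For a maximally entangled state in d x d:
S = log2(d) = log2(444)
= 8.7944

8.7944


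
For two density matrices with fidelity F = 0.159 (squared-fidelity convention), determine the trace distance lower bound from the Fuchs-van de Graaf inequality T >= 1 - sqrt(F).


Fuchs-van de Graaf (squared-fidelity convention): 1 - sqrt(F) <= T <= sqrt(1 - F).
Lower bound: T >= 1 - sqrt(F)
sqrt(F) = sqrt(0.159) = 0.3987
T >= 1 - 0.3987
T >= 0.6013

0.6013


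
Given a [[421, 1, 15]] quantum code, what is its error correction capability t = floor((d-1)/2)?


Code parameters: [[421, 1, 15]], distance d = 15.
Number of correctable errors = floor((d-1)/2)
= floor((15 - 1)/2)
= floor(14/2)
= 7

7


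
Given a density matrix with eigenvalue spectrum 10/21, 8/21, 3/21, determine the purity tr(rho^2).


tr(rho^2) = sum of eigenvalues squared
= (10/21)^2 + (8/21)^2 + (3/21)^2
= (100 + 64 + 9) / 441
= 173/441
= 0.3923

0.3923


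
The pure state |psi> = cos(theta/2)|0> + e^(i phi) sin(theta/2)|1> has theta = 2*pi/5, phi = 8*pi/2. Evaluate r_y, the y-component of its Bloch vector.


theta = 1.2566, phi = 12.5664
r_y = sin(theta)*sin(phi) = 0.9511 * 0.0000
r_y = 0.0000

0.0000


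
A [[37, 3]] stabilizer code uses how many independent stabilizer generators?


For an [[n,k]] stabilizer code:
Number of stabilizer generators = n - k
= 37 - 3
= 34

34


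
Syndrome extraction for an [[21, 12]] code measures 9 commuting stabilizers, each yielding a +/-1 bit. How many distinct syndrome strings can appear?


Each stabilizer generator gives a binary (+1 or -1) measurement outcome.
With 9 independent generators:
Total syndromes = 2^9
= 512

512


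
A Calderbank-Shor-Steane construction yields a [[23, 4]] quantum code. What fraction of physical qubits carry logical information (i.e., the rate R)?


Code rate R = k/n
= 4/23
= 0.1739

0.1739


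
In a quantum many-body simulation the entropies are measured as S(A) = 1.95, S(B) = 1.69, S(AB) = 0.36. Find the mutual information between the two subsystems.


I(A:B) = S(A) + S(B) - S(AB)
= 1.95 + 1.69 - 0.36
= 3.2800

3.2800


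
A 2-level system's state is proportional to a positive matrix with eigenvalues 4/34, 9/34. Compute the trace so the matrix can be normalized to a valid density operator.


tr(M) = sum of eigenvalues
= 4/34 + 9/34
= 13/34
= 0.3824

0.3824


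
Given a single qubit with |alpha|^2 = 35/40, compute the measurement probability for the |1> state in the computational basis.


|alpha|^2 = 35/40 = 0.8750
|beta|^2 = 1 - 35/40 = 5/40 = 0.1250
P(|1>) = |beta|^2 = 0.1250

0.1250


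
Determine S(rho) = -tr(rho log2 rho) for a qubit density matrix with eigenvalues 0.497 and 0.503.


S = -p*log2(p) - (1-p)*log2(1-p)
p = 0.4970, 1-p = 0.5030
= -0.4970 * log2(0.4970) - 0.5030 * log2(0.5030)
= -(-0.5013) - (-0.4987)
= 1.0000

1.0000


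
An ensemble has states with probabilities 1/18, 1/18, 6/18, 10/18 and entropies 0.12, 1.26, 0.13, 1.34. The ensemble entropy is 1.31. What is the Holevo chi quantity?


chi = S(rho) - sum_i p_i * S(rho_i)
Weighted entropy = 1/18 * 0.12 + 1/18 * 1.26 + 6/18 * 0.13 + 10/18 * 1.34
= 0.8644
chi = 1.31 - 0.8644
= 0.4456

0.4456


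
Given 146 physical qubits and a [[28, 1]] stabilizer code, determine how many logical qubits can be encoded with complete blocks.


Each code block uses 28 physical qubits for 1 logical qubit(s).
Number of complete blocks = floor(146 / 28) = 5
Logical qubits = 5 * 1
= 5

5


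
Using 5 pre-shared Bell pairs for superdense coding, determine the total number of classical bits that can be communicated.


Superdense coding allows 2 classical bits per shared entangled pair.
5 pair(s) -> 2 * 5 = 10 classical bits

10


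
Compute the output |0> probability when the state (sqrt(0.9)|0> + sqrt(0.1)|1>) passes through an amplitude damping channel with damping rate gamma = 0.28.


For amplitude damping with parameter gamma on state sqrt(a)|0> + sqrt(b)|1>:
alpha^2 = 0.9, beta^2 = 0.1
P(|0>) = alpha^2 + gamma * beta^2
= 0.9 + 0.28 * 0.1
= 0.9 + 0.0280
= 0.9280

0.9280


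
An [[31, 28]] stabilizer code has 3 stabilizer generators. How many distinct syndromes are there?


Each stabilizer generator gives a binary (+1 or -1) measurement outcome.
With 3 independent generators:
Total syndromes = 2^3
= 8

8


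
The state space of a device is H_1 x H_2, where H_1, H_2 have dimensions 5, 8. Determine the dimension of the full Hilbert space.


dim(H_1 x H_2) = 5 * 8
= 40

40


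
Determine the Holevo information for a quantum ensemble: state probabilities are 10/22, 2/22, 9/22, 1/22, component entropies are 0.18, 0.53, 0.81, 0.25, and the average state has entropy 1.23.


chi = S(rho) - sum_i p_i * S(rho_i)
Weighted entropy = 10/22 * 0.18 + 2/22 * 0.53 + 9/22 * 0.81 + 1/22 * 0.25
= 0.4727
chi = 1.23 - 0.4727
= 0.7573

0.7573


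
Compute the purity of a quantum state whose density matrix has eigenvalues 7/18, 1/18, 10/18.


tr(rho^2) = sum of eigenvalues squared
= (7/18)^2 + (1/18)^2 + (10/18)^2
= (49 + 1 + 100) / 324
= 150/324
= 0.4630

0.4630


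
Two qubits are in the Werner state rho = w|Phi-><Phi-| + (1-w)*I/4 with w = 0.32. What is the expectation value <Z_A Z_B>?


|Phi-> = (|00> - |11>)/sqrt(2)
For the pure Bell state, <Z_A Z_B> = +1 (Bell-state Pauli correlator).
The maximally-mixed part I/4 has tr(I/4 * P tensor P) = 0 for any traceless Pauli P.
So <Z_A Z_B>_rho = w * (+1) + (1 - w) * 0
= 0.32 * (+1)
= 0.3200

0.3200


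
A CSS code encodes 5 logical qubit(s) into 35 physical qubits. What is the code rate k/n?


Code rate R = k/n
= 5/35
= 0.1429

0.1429


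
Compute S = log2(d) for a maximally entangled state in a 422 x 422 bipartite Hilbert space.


For a maximally entangled state in d x d:
S = log2(d) = log2(422)
= 8.7211

8.7211


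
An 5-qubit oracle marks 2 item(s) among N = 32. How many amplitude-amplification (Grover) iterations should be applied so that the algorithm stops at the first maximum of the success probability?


After j Grover iterations the success probability is P(j) = sin^2((2j+1)*theta), where sin(theta) = sqrt(k/N).
N = 2^5 = 32, k = 2
sin(theta) = sqrt(k/N) = 0.25
theta = arcsin(sqrt(k/N)) = 0.2526802551 rad
P(j) reaches its first maximum when (2j+1)*theta is as close as possible to pi/2, i.e. j = round(pi/(4*theta) - 1/2).
pi/(4*theta) - 1/2 = 2.6083
(For comparison, the common estimate pi/4 * sqrt(N/k) = 3.1416; the exact maximiser is used here.)
Optimal iterations = 3

3


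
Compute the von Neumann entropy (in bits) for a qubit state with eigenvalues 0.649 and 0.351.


S = -p*log2(p) - (1-p)*log2(1-p)
p = 0.6490, 1-p = 0.3510
= -0.6490 * log2(0.6490) - 0.3510 * log2(0.3510)
= -(-0.4048) - (-0.5302)
= 0.9350

0.9350


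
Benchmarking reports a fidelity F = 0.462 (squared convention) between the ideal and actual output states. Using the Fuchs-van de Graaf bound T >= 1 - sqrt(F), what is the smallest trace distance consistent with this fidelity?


Fuchs-van de Graaf (squared-fidelity convention): 1 - sqrt(F) <= T <= sqrt(1 - F).
Lower bound: T >= 1 - sqrt(F)
sqrt(F) = sqrt(0.462) = 0.6797
T >= 1 - 0.6797
T >= 0.3203

0.3203


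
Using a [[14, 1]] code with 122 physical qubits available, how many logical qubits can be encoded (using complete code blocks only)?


Each code block uses 14 physical qubits for 1 logical qubit(s).
Number of complete blocks = floor(122 / 14) = 8
Logical qubits = 8 * 1
= 8

8


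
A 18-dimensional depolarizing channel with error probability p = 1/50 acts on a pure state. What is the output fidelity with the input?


F = (1-p) + p/d
= (1 - 0.0200) + 0.0200/18
= 0.9800 + 0.0011
= 0.9811

0.9811


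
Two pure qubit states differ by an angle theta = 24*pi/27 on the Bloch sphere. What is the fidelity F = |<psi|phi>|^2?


For states separated by angle theta on Bloch sphere:
F = cos^2(theta/2)
theta = 24*pi/27 = 2.7925
theta/2 = 1.3963
cos(theta/2) = 0.1736
F = 0.0302

0.0302


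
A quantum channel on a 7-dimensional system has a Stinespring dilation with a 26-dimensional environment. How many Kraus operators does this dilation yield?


Tracing out the environment in an orthonormal basis {|i>_E} gives Kraus operators K_i = <i|_E U |0>_E.
Number of Kraus operators = dim(H_env) = d_env
= 26

26


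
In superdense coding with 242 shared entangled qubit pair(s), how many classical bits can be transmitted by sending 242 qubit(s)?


Superdense coding allows 2 classical bits per shared entangled pair.
242 pair(s) -> 2 * 242 = 484 classical bits

484


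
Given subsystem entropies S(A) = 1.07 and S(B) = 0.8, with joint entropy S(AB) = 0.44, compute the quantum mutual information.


I(A:B) = S(A) + S(B) - S(AB)
= 1.07 + 0.8 - 0.44
= 1.4300

1.4300


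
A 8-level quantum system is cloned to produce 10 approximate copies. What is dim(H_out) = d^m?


Output space = H^(tensor 10) where dim(H) = 8
dim = 8^10
= 64 (after 2 factors)
= 512 (after 3 factors)
= 4096 (after 4 factors)
= 32768 (after 5 factors)
= 262144 (after 6 factors)
= 2097152 (after 7 factors)
= 16777216 (after 8 factors)
= 134217728 (after 9 factors)
= 1073741824 (after 10 factors)
= 1073741824

1073741824


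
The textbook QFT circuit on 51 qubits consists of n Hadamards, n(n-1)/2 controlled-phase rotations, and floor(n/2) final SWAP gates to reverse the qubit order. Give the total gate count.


Hadamard gates: 51
Controlled rotations: n*(n-1)/2 = 51*50/2 = 1275
SWAP gates: floor(n/2) = floor(51/2) = 25
Total = 51 + 1275 + 25
= 1351

1351


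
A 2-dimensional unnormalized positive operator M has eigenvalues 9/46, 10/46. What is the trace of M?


tr(M) = sum of eigenvalues
= 9/46 + 10/46
= 19/46
= 0.4130

0.4130


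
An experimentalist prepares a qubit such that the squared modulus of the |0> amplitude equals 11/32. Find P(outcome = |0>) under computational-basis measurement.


|alpha|^2 = 11/32 = 0.3438
|beta|^2 = 1 - 11/32 = 21/32 = 0.6562
P(|0>) = |alpha|^2 = 0.3438

0.3438


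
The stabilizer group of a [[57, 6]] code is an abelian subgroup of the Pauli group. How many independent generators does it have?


For an [[n,k]] stabilizer code:
Number of stabilizer generators = n - k
= 57 - 6
= 51

51


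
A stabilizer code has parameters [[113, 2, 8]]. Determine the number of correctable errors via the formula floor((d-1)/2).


Code parameters: [[113, 2, 8]], distance d = 8.
Number of correctable errors = floor((d-1)/2)
= floor((8 - 1)/2)
= floor(7/2)
= 3

3


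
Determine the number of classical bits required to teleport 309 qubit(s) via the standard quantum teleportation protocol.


Quantum teleportation requires 2 classical bits per qubit teleported.
309 qubit(s) -> 2 * 309 = 618 classical bits

618


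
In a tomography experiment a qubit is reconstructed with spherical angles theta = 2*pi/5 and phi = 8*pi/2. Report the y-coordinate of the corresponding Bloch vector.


theta = 1.2566, phi = 12.5664
r_y = sin(theta)*sin(phi) = 0.9511 * 0.0000
r_y = 0.0000

0.0000


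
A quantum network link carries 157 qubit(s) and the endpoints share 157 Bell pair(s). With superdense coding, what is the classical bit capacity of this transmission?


Superdense coding allows 2 classical bits per shared entangled pair.
157 pair(s) -> 2 * 157 = 314 classical bits

314


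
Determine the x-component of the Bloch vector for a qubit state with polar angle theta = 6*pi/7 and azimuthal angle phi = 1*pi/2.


theta = 2.6928, phi = 1.5708
r_x = sin(theta)*cos(phi) = 0.4339 * 0.0000
r_x = 0.0000

0.0000


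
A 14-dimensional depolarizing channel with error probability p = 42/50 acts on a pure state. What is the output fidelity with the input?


F = (1-p) + p/d
= (1 - 0.8400) + 0.8400/14
= 0.1600 + 0.0600
= 0.2200

0.2200


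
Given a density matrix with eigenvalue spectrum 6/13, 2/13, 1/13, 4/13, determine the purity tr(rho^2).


tr(rho^2) = sum of eigenvalues squared
= (6/13)^2 + (2/13)^2 + (1/13)^2 + (4/13)^2
= (36 + 4 + 1 + 16) / 169
= 57/169
= 0.3373

0.3373


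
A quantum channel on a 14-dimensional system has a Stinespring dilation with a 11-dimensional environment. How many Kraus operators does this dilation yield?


Tracing out the environment in an orthonormal basis {|i>_E} gives Kraus operators K_i = <i|_E U |0>_E.
Number of Kraus operators = dim(H_env) = d_env
= 11

11


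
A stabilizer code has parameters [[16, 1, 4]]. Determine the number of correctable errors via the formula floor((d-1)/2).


Code parameters: [[16, 1, 4]], distance d = 4.
Number of correctable errors = floor((d-1)/2)
= floor((4 - 1)/2)
= floor(3/2)
= 1

1


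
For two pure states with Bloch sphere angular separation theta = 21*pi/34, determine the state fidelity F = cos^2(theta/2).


For states separated by angle theta on Bloch sphere:
F = cos^2(theta/2)
theta = 21*pi/34 = 1.9404
theta/2 = 0.9702
cos(theta/2) = 0.5651
F = 0.3194

0.3194


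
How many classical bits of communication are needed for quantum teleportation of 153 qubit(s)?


Quantum teleportation requires 2 classical bits per qubit teleported.
153 qubit(s) -> 2 * 153 = 306 classical bits

306


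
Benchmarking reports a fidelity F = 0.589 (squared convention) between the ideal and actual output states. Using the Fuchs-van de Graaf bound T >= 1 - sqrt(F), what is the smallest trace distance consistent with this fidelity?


Fuchs-van de Graaf (squared-fidelity convention): 1 - sqrt(F) <= T <= sqrt(1 - F).
Lower bound: T >= 1 - sqrt(F)
sqrt(F) = sqrt(0.589) = 0.7675
T >= 1 - 0.7675
T >= 0.2325

0.2325


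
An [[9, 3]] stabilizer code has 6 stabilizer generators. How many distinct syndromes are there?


Each stabilizer generator gives a binary (+1 or -1) measurement outcome.
With 6 independent generators:
Total syndromes = 2^6
= 64

64


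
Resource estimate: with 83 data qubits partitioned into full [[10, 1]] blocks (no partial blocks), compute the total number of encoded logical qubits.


Each code block uses 10 physical qubits for 1 logical qubit(s).
Number of complete blocks = floor(83 / 10) = 8
Logical qubits = 8 * 1
= 8

8


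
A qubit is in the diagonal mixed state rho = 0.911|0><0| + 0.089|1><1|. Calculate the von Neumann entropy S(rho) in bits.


S = -p*log2(p) - (1-p)*log2(1-p)
p = 0.9110, 1-p = 0.0890
= -0.9110 * log2(0.9110) - 0.0890 * log2(0.0890)
= -(-0.1225) - (-0.3106)
= 0.4331

0.4331


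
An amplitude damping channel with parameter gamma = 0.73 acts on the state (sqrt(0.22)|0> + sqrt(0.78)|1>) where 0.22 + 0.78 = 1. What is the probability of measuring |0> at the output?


For amplitude damping with parameter gamma on state sqrt(a)|0> + sqrt(b)|1>:
alpha^2 = 0.22, beta^2 = 0.78
P(|0>) = alpha^2 + gamma * beta^2
= 0.22 + 0.73 * 0.78
= 0.22 + 0.5694
= 0.7894

0.7894


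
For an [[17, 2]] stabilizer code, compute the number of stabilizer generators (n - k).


For an [[n,k]] stabilizer code:
Number of stabilizer generators = n - k
= 17 - 2
= 15

15


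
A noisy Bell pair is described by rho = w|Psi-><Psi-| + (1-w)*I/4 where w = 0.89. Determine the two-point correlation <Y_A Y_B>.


|Psi-> = (|01> - |10>)/sqrt(2)
For the pure Bell state, <Y_A Y_B> = -1 (Bell-state Pauli correlator).
The maximally-mixed part I/4 has tr(I/4 * P tensor P) = 0 for any traceless Pauli P.
So <Y_A Y_B>_rho = w * (-1) + (1 - w) * 0
= 0.89 * (-1)
= -0.8900

-0.8900


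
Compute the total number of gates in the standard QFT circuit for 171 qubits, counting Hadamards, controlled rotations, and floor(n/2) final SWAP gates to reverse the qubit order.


Hadamard gates: 171
Controlled rotations: n*(n-1)/2 = 171*170/2 = 14535
SWAP gates: floor(n/2) = floor(171/2) = 85
Total = 171 + 14535 + 85
= 14791

14791


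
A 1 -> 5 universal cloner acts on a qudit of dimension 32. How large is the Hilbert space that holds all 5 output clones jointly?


Output space = H^(tensor 5) where dim(H) = 32
dim = 32^5
= 1024 (after 2 factors)
= 32768 (after 3 factors)
= 1048576 (after 4 factors)
= 33554432 (after 5 factors)
= 33554432

33554432


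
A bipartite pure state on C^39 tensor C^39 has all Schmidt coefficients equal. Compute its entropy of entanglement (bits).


For a maximally entangled state in d x d:
S = log2(d) = log2(39)
= 5.2854

5.2854


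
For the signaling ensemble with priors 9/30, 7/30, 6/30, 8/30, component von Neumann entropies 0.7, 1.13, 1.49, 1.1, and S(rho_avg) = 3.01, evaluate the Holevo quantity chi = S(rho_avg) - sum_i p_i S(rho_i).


chi = S(rho) - sum_i p_i * S(rho_i)
Weighted entropy = 9/30 * 0.7 + 7/30 * 1.13 + 6/30 * 1.49 + 8/30 * 1.1
= 1.0650
chi = 3.01 - 1.0650
= 1.9450

1.9450


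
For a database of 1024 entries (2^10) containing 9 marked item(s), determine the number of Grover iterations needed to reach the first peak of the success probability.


After j Grover iterations the success probability is P(j) = sin^2((2j+1)*theta), where sin(theta) = sqrt(k/N).
N = 2^10 = 1024, k = 9
sin(theta) = sqrt(k/N) = 0.09375
theta = arcsin(sqrt(k/N)) = 0.09388787511 rad
P(j) reaches its first maximum when (2j+1)*theta is as close as possible to pi/2, i.e. j = round(pi/(4*theta) - 1/2).
pi/(4*theta) - 1/2 = 7.8653
(For comparison, the common estimate pi/4 * sqrt(N/k) = 8.3776; the exact maximiser is used here.)
Optimal iterations = 8

8


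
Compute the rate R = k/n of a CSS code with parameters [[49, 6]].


Code rate R = k/n
= 6/49
= 0.1224

0.1224


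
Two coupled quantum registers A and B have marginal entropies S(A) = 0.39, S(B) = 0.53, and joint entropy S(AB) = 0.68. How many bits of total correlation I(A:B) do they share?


I(A:B) = S(A) + S(B) - S(AB)
= 0.39 + 0.53 - 0.68
= 0.2400

0.2400


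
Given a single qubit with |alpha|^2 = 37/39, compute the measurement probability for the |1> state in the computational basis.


|alpha|^2 = 37/39 = 0.9487
|beta|^2 = 1 - 37/39 = 2/39 = 0.0513
P(|1>) = |beta|^2 = 0.0513

0.0513


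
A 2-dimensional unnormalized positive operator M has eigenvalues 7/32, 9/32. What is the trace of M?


tr(M) = sum of eigenvalues
= 7/32 + 9/32
= 16/32
= 0.5000

0.5000


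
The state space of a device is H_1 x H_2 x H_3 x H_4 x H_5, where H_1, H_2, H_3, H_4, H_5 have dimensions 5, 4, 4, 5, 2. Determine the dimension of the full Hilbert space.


dim(H_1 x H_2 x H_3 x H_4 x H_5) = 5 * 4 * 4 * 5 * 2
= 20 * 4 * 5 * 2
= 80 * 5 * 2
= 400 * 2
= 800

800


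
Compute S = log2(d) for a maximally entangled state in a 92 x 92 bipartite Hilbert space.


For a maximally entangled state in d x d:
S = log2(d) = log2(92)
= 6.5236

6.5236


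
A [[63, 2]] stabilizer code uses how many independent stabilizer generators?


For an [[n,k]] stabilizer code:
Number of stabilizer generators = n - k
= 63 - 2
= 61

61


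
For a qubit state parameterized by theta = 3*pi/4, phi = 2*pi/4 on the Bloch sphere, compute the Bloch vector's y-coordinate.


theta = 2.3562, phi = 1.5708
r_y = sin(theta)*sin(phi) = 0.7071 * 1.0000
r_y = 0.7071

0.7071


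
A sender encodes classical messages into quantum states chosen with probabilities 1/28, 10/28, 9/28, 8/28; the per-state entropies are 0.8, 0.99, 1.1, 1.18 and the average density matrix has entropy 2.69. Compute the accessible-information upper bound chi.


chi = S(rho) - sum_i p_i * S(rho_i)
Weighted entropy = 1/28 * 0.8 + 10/28 * 0.99 + 9/28 * 1.1 + 8/28 * 1.18
= 1.0729
chi = 2.69 - 1.0729
= 1.6171

1.6171


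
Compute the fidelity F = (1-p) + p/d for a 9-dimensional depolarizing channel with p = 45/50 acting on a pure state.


F = (1-p) + p/d
= (1 - 0.9000) + 0.9000/9
= 0.1000 + 0.1000
= 0.2000

0.2000


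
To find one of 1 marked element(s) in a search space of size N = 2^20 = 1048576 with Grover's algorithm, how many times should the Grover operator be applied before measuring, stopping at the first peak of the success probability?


After j Grover iterations the success probability is P(j) = sin^2((2j+1)*theta), where sin(theta) = sqrt(k/N).
N = 2^20 = 1048576, k = 1
sin(theta) = sqrt(k/N) = 0.0009765625
theta = arcsin(sqrt(k/N)) = 0.0009765626552 rad
P(j) reaches its first maximum when (2j+1)*theta is as close as possible to pi/2, i.e. j = round(pi/(4*theta) - 1/2).
pi/(4*theta) - 1/2 = 803.7476
(For comparison, the common estimate pi/4 * sqrt(N/k) = 804.2477; the exact maximiser is used here.)
Optimal iterations = 804

804


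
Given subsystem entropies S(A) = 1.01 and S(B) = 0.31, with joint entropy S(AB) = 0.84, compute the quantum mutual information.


I(A:B) = S(A) + S(B) - S(AB)
= 1.01 + 0.31 - 0.84
= 0.4800

0.4800


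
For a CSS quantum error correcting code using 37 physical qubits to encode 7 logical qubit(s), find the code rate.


Code rate R = k/n
= 7/37
= 0.1892

0.1892


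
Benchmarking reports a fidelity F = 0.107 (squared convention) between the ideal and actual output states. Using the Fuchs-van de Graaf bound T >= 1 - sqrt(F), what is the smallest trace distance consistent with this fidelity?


Fuchs-van de Graaf (squared-fidelity convention): 1 - sqrt(F) <= T <= sqrt(1 - F).
Lower bound: T >= 1 - sqrt(F)
sqrt(F) = sqrt(0.107) = 0.3271
T >= 1 - 0.3271
T >= 0.6729

0.6729


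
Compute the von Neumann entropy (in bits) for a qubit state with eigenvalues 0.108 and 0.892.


S = -p*log2(p) - (1-p)*log2(1-p)
p = 0.1080, 1-p = 0.8920
= -0.1080 * log2(0.1080) - 0.8920 * log2(0.8920)
= -(-0.3468) - (-0.1471)
= 0.4939

0.4939


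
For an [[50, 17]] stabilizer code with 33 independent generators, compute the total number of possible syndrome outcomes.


Each stabilizer generator gives a binary (+1 or -1) measurement outcome.
With 33 independent generators:
Total syndromes = 2^33
= 8589934592

8589934592


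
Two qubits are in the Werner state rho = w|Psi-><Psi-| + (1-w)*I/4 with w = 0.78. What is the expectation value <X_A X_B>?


|Psi-> = (|01> - |10>)/sqrt(2)
For the pure Bell state, <X_A X_B> = -1 (Bell-state Pauli correlator).
The maximally-mixed part I/4 has tr(I/4 * P tensor P) = 0 for any traceless Pauli P.
So <X_A X_B>_rho = w * (-1) + (1 - w) * 0
= 0.78 * (-1)
= -0.7800

-0.7800


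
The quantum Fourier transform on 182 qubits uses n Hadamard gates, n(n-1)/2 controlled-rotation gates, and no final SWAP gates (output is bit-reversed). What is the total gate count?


Hadamard gates: 182
Controlled rotations: n*(n-1)/2 = 182*181/2 = 16471
SWAP gates: 0 (omitted)
Total = 182 + 16471
= 16653

16653


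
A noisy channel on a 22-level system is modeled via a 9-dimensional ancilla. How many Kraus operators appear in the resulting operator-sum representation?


Tracing out the environment in an orthonormal basis {|i>_E} gives Kraus operators K_i = <i|_E U |0>_E.
Number of Kraus operators = dim(H_env) = d_env
= 9

9


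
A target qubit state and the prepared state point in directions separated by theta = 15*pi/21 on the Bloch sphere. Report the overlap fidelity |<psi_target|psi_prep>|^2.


For states separated by angle theta on Bloch sphere:
F = cos^2(theta/2)
theta = 15*pi/21 = 2.2440
theta/2 = 1.1220
cos(theta/2) = 0.4339
F = 0.1883

0.1883


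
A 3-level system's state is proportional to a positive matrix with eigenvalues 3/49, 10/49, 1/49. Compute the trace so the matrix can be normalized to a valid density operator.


tr(M) = sum of eigenvalues
= 3/49 + 10/49 + 1/49
= 14/49
= 0.2857

0.2857


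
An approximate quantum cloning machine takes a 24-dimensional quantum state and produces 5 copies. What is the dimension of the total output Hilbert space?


Output space = H^(tensor 5) where dim(H) = 24
dim = 24^5
= 576 (after 2 factors)
= 13824 (after 3 factors)
= 331776 (after 4 factors)
= 7962624 (after 5 factors)
= 7962624

7962624


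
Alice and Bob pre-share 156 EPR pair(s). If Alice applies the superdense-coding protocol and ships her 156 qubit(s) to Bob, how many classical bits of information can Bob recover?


Superdense coding allows 2 classical bits per shared entangled pair.
156 pair(s) -> 2 * 156 = 312 classical bits

312


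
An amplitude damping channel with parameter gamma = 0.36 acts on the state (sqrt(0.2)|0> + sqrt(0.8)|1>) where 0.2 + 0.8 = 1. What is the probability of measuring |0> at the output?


For amplitude damping with parameter gamma on state sqrt(a)|0> + sqrt(b)|1>:
alpha^2 = 0.2, beta^2 = 0.8
P(|0>) = alpha^2 + gamma * beta^2
= 0.2 + 0.36 * 0.8
= 0.2 + 0.2880
= 0.4880

0.4880
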